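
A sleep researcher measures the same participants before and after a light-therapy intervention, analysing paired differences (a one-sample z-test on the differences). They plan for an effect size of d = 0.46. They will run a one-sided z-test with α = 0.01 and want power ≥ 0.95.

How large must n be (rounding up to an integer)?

For power 0.95 need Φ(δ − z_{0.01}) = 0.95, so δ = z_{0.01} + z_{0.05} = 2.326 + 1.645 = 3.971.
δ = d·√n ⇒ n = (δ/d)² = (3.971 / 0.46)² = 74.53.
Rounding up, n = 75.

n = 75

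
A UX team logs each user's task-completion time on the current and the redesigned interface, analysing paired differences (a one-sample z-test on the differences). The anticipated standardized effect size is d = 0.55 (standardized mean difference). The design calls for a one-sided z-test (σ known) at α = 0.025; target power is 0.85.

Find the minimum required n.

n = 30

For power 0.85 need Φ(δ − z_{0.025}) = 0.85, so δ = z_{0.025} + z_{0.15} = 1.960 + 1.036 = 2.996.
δ = d·√n ⇒ n = (δ/d)² = (2.996 / 0.55)² = 29.68.
Rounding up, n = 30.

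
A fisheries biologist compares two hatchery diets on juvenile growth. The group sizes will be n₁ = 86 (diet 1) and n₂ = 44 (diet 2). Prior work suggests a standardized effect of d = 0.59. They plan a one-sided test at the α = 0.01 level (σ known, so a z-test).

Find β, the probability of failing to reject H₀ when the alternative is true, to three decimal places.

β ≈ 0.196

Noncentrality parameter: δ = d / √(1/n₁ + 1/n₂) = 0.59 / √(1/86 + 1/44) = 3.1831
Critical value for a one-sided test at α = 0.01: z_α = 2.326.
Power = P(Z > 2.326 − δ) = Φ(0.857) = 0.8042.
Type II error: β = 1 − power = 1 − 0.8042 = 0.1958.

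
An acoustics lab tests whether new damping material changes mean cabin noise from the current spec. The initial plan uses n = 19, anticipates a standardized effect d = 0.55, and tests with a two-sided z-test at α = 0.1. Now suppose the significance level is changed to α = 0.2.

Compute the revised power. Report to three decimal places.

δ = d·√n = 0.55 × √19 = 2.3974 (unchanged). New critical value: z_{0.1} = 1.282.
Revised power = Φ(δ − 1.282) + Φ(−δ − 1.282) = Φ(1.116) + Φ(-3.679) = 0.8678 + 0.0001 = 0.8679.

Power ≈ 0.868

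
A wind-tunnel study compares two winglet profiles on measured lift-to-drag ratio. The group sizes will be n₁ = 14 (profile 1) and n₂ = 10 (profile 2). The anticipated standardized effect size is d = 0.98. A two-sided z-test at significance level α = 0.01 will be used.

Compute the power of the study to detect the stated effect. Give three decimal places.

Power ≈ 0.417

Noncentrality parameter: δ = d / √(1/n₁ + 1/n₂) = 0.98 / √(1/14 + 1/10) = 2.3669
Critical value for a two-sided test at α = 0.01: z_{α/2} = 2.576.
Power = Φ(δ − 2.576) + Φ(−δ − 2.576) = Φ(-0.209) + Φ(-4.943) = 0.4173 + 0.0000 = 0.4173.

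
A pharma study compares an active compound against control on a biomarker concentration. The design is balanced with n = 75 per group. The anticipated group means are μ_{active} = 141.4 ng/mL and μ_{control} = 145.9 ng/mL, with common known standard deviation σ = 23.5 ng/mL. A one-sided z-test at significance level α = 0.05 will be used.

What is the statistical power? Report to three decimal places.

Power ≈ 0.318

Standardized effect: d = |μ_{active} − μ_{control}| / σ = |141.4 − 145.9| / 23.5 = 0.1915
Noncentrality parameter: δ = d·√(n/2) = 0.1915 × √(75/2) = 1.1726
One-sided α = 0.05 → critical value z_{0.05} = 1.645.
Power = Φ(δ − 1.645) = Φ(-0.472) = 0.3184.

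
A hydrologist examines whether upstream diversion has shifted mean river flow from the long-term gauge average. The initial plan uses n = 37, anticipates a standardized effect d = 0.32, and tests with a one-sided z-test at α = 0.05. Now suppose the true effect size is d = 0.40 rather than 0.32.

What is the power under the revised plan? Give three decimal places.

Power ≈ 0.785

With d = 0.40: δ = d·√n = 0.40 × √37 = 2.4331. Critical value z_{0.05} = 1.645.
Revised power = P(Z > 1.645 − δ) = Φ(0.788) = 0.7847.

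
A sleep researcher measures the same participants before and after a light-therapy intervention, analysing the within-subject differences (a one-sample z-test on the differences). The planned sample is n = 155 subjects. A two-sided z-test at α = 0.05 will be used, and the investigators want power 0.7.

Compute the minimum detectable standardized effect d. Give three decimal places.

Required noncentrality: δ = z_{0.025} + z_{0.30} = 1.960 + 0.524 = 2.484.
(Lower-tail contribution to power is negligible for δ > 0.)
δ = d·√n ⇒ d = δ/√n = 2.484/√155 = 0.1995.

d ≈ 0.200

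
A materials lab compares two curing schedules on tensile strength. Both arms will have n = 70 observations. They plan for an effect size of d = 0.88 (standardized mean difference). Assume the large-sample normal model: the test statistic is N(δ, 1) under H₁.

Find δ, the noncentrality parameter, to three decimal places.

δ ≈ 5.206

The noncentrality parameter scales effect size by the design's sample-size factor: δ = d·√(n/2) = 0.88 × √(70/2) = 5.2062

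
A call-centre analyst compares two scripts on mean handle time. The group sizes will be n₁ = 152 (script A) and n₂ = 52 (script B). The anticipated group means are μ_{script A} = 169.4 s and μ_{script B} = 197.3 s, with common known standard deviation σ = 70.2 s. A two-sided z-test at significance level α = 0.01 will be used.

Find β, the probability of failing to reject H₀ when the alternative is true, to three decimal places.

Standardized effect: d = |μ_{script A} − μ_{script B}| / σ = |169.4 − 197.3| / 70.2 = 0.3974
Noncentrality parameter: δ = d / √(1/n₁ + 1/n₂) = 0.3974 / √(1/152 + 1/52) = 2.4739
Critical value for a two-sided test at α = 0.01: z_{α/2} = 2.576.
Power = Φ(δ − 2.576) + Φ(−δ − 2.576) = Φ(-0.102) + Φ(-5.050) = 0.4594 + 0.0000 = 0.4594.
Type II error: β = 1 − power = 1 − 0.4594 = 0.5406.

β ≈ 0.541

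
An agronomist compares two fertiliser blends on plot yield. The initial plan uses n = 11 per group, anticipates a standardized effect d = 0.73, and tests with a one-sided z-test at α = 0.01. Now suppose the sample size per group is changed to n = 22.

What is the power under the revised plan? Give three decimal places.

With n = 22 per group: δ = d·√(n/2) = 0.73 × √(22/2) = 2.4211. Critical value z_{0.01} = 2.326.
Revised power = P(Z > 2.326 − δ) = Φ(0.095) = 0.5378.

Power ≈ 0.538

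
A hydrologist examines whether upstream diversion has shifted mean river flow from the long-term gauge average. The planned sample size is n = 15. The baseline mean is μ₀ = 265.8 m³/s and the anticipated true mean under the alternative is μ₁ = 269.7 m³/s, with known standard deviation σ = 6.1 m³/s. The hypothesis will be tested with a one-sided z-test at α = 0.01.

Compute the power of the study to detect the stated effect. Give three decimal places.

Power ≈ 0.560

Standardized effect: d = |μ₁ − μ₀| / σ = |269.7 − 265.8| / 6.1 = 0.6393
Noncentrality parameter: δ = d·√n = 0.6393 × √15 = 2.4762
One-sided α = 0.01 → critical value z_{0.01} = 2.326.
Power = P(Z > 2.326 − δ) = Φ(0.150) = 0.5595.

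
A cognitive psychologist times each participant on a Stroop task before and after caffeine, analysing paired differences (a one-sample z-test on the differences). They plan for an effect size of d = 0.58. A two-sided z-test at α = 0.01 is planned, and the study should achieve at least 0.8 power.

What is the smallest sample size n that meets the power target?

For power 0.8 need Φ(δ − z_{0.005}) = 0.8, so δ = z_{0.005} + z_{0.20} = 2.576 + 0.842 = 3.417.
(For δ > 0 the lower-tail rejection region contributes negligibly to power, so the one-term inversion is standard.)
δ = d·√n ⇒ n = (δ/d)² = (3.417 / 0.58)² = 34.72.
Round up to the next whole unit.

n = 35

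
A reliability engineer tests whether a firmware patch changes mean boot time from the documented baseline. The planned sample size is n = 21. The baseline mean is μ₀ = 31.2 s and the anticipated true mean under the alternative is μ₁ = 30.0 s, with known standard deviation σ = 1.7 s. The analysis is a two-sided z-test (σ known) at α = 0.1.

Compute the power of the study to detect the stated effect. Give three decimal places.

Power ≈ 0.944

Standardized effect: d = |μ₁ − μ₀| / σ = |30.0 − 31.2| / 1.7 = 0.7059
Noncentrality parameter: δ = d·√n = 0.7059 × √21 = 3.2348
Two-sided α = 0.1 → critical value z_{0.05} = 1.645.
Power = Φ(δ − 1.645) + Φ(−δ − 1.645) = Φ(1.590) + Φ(-4.880) = 0.9441 + 0.0000 = 0.9441.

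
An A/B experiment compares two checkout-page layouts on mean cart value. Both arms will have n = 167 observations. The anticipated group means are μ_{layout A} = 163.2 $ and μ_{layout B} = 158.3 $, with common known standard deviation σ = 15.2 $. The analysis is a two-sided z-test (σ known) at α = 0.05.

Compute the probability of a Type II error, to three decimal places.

β ≈ 0.162

Standardized effect: d = |μ_{layout A} − μ_{layout B}| / σ = |163.2 − 158.3| / 15.2 = 0.3224
Noncentrality parameter: δ = d·√(n/2) = 0.3224 × √(167/2) = 2.9457
Critical value for a two-sided test at α = 0.05: z_{α/2} = 1.960.
Power = Φ(δ − 1.960) + Φ(−δ − 1.960) = Φ(0.986) + Φ(-4.906) = 0.8379 + 0.0000 = 0.8379.
Type II error: β = 1 − power = 1 − 0.8379 = 0.1621.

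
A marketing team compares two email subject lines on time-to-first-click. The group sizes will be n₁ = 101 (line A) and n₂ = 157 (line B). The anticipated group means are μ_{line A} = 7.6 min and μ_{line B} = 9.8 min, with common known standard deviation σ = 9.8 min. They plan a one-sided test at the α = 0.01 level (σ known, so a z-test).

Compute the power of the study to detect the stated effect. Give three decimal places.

Standardized effect: d = |μ_{line A} − μ_{line B}| / σ = |7.6 − 9.8| / 9.8 = 0.2245
Noncentrality parameter: δ = d / √(1/n₁ + 1/n₂) = 0.2245 / √(1/101 + 1/157) = 1.7599
Critical value for a one-sided test at α = 0.01: z_α = 2.326.
Power = P(Z > 2.326 − δ) = Φ(-0.566) = 0.2856.

Power ≈ 0.286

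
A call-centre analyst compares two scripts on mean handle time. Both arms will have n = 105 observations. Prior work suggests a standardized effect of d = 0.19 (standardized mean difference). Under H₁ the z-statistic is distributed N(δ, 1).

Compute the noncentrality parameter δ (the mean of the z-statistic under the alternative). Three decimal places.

δ ≈ 1.377

The noncentrality parameter scales effect size by the design's sample-size factor: δ = d·√(n/2) = 0.19 × √(105/2) = 1.3767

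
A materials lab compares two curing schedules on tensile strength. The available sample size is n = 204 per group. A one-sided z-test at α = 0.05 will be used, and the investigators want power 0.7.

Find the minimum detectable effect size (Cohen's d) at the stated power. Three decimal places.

Need Φ(δ − 1.645) = 0.7, so δ = 1.645 + 0.524 = 2.169.
δ = d·√(n/2) ⇒ d = δ/√(n/2) = 2.169/√(204/2) = 0.2148.

d ≈ 0.215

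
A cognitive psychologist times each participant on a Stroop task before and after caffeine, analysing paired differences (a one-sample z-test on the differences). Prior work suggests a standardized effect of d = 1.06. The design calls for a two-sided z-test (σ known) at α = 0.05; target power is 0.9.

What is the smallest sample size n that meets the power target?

n = 10

Set Φ(δ − 1.960) = 0.9; then δ − 1.960 = Φ⁻¹(0.9) = 1.282, giving δ = 3.242.
(The Φ(−δ − z_{α/2}) term is vanishingly small for δ > 0 and is dropped in the standard sample-size formula.)
δ = d·√n ⇒ n = (δ/d)² = (3.242 / 1.06)² = 9.35.
Round up to the next whole unit.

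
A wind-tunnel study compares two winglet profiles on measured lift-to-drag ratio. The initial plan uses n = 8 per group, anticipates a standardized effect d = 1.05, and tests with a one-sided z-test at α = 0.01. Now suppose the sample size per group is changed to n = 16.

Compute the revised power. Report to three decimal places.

Power ≈ 0.740

With n = 16 per group: δ = d·√(n/2) = 1.05 × √(16/2) = 2.9698. Critical value z_{0.01} = 2.326.
Revised power = P(Z > 2.326 − δ) = Φ(0.644) = 0.7401.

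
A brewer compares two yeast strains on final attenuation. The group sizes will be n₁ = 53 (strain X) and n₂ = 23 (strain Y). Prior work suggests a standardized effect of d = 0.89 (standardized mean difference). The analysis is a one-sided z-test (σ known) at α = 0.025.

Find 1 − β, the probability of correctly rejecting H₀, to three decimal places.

Power ≈ 0.946

Noncentrality parameter: δ = d / √(1/n₁ + 1/n₂) = 0.89 / √(1/53 + 1/23) = 3.5644
One-sided α = 0.025 → critical value z_{0.025} = 1.960.
Power = P(Z > 1.960 − δ) = Φ(1.604) = 0.9457.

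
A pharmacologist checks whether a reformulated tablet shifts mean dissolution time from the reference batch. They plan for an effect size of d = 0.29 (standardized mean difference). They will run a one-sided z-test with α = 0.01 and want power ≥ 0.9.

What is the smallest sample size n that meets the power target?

For power 0.9 need Φ(δ − z_{0.01}) = 0.9, so δ = z_{0.01} + z_{0.10} = 2.326 + 1.282 = 3.608.
δ = d·√n ⇒ n = (δ/d)² = (3.608 / 0.29)² = 154.78.
Rounding up, n = 155.

n = 155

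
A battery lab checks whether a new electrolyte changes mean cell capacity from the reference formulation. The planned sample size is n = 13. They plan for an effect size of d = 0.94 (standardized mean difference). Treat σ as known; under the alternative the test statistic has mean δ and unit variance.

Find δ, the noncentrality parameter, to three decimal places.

δ ≈ 3.389

δ = d·√n = 0.94 × √13 = 3.3892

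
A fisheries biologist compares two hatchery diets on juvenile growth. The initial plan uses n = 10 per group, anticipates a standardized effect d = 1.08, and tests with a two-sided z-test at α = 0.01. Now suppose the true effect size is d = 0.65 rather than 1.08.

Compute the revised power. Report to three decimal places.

Power ≈ 0.131

With d = 0.65: δ = d·√(n/2) = 0.65 × √(10/2) = 1.4534. Critical value z_{0.005} = 2.576.
Revised power = Φ(δ − 2.576) + Φ(−δ − 2.576) = Φ(-1.122) + Φ(-4.029) = 0.1308 + 0.0000 = 0.1309.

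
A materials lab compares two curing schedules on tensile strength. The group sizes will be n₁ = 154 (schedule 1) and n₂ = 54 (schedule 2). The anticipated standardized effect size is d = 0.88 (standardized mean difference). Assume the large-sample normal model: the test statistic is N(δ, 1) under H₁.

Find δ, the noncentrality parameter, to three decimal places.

δ ≈ 5.564

δ = d / √(1/n₁ + 1/n₂) = 0.88 / √(1/154 + 1/54) = 5.5643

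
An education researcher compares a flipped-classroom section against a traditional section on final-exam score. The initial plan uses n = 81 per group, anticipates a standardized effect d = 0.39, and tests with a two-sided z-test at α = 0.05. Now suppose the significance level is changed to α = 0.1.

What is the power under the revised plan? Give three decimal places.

Power ≈ 0.799

δ = d·√(n/2) = 0.39 × √(81/2) = 2.4819 (unchanged). New critical value: z_{0.05} = 1.645.
Revised power = Φ(δ − 1.645) + Φ(−δ − 1.645) = Φ(0.837) + Φ(-4.127) = 0.7987 + 0.0000 = 0.7987.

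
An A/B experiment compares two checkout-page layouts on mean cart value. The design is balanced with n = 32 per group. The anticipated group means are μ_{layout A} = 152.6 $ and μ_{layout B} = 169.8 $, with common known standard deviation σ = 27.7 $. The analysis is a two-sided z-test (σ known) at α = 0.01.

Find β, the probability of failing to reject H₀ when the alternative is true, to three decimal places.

β ≈ 0.537

Standardized effect: d = |μ_{layout A} − μ_{layout B}| / σ = |152.6 − 169.8| / 27.7 = 0.6209
Noncentrality parameter: δ = d·√(n/2) = 0.6209 × √(32/2) = 2.4838
Critical value for a two-sided test at α = 0.01: z_{α/2} = 2.576.
Power = Φ(δ − 2.576) + Φ(−δ − 2.576) = Φ(-0.092) + Φ(-5.060) = 0.4633 + 0.0000 = 0.4633.
Type II error: β = 1 − power = 1 − 0.4633 = 0.5367.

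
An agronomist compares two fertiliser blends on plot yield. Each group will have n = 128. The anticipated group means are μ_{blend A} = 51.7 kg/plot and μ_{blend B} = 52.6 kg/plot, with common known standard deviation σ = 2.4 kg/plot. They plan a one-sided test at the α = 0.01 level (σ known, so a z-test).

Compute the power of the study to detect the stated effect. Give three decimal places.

Standardized effect: d = |μ_{blend A} − μ_{blend B}| / σ = |51.7 − 52.6| / 2.4 = 0.3750
Noncentrality parameter: δ = d·√(n/2) = 0.3750 × √(128/2) = 3.0000
Critical value for a one-sided test at α = 0.01: z_α = 2.326.
Power = P(Z > 2.326 − δ) = Φ(0.674) = 0.7497.

Power ≈ 0.750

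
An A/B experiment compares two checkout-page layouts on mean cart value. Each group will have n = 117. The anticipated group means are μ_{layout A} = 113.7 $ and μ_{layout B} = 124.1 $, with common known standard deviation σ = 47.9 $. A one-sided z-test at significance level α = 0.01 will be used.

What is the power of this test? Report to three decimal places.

Standardized effect: d = |μ_{layout A} − μ_{layout B}| / σ = |113.7 − 124.1| / 47.9 = 0.2171
Noncentrality parameter: δ = d·√(n/2) = 0.2171 × √(117/2) = 1.6606
One-sided α = 0.01 → critical value z_{0.01} = 2.326.
Power = Φ(δ − 2.326) = Φ(-0.666) = 0.2528.

Power ≈ 0.253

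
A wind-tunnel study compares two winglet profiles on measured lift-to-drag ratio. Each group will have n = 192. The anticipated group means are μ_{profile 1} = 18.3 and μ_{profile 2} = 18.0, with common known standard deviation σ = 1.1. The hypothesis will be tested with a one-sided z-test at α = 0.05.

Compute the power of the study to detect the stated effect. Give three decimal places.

Standardized effect: d = |μ_{profile 1} − μ_{profile 2}| / σ = |18.3 − 18.0| / 1.1 = 0.2727
Noncentrality parameter: δ = d·√(n/2) = 0.2727 × √(192/2) = 2.6722
Critical value for a one-sided test at α = 0.05: z_α = 1.645.
Power = P(Z > 1.645 − δ) = Φ(1.027) = 0.8479.

Power ≈ 0.848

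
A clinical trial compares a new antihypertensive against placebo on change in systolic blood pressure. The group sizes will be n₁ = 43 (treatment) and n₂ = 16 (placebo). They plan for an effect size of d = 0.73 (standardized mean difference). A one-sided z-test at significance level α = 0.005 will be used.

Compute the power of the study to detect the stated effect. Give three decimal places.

Power ≈ 0.467

Noncentrality parameter: δ = d / √(1/n₁ + 1/n₂) = 0.73 / √(1/43 + 1/16) = 2.4928
Critical value for a one-sided test at α = 0.005: z_α = 2.576.
Power = P(Z > 2.576 − δ) = Φ(-0.083) = 0.4669.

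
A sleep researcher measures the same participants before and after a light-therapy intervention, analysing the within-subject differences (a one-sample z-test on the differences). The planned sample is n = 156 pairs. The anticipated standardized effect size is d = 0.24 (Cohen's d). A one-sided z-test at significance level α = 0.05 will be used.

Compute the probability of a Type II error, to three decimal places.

β ≈ 0.088

Noncentrality parameter: δ = d·√n = 0.24 × √156 = 2.9976
One-sided α = 0.05 → critical value z_{0.05} = 1.645.
Power = Φ(δ − 1.645) = Φ(1.353) = 0.9119.
Type II error: β = 1 − power = 1 − 0.9119 = 0.0881.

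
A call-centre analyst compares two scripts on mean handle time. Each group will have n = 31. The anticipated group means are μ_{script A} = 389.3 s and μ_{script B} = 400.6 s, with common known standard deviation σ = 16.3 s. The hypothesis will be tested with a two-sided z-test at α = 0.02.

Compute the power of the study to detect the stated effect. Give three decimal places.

Power ≈ 0.657

Standardized effect: d = |μ_{script A} − μ_{script B}| / σ = |389.3 − 400.6| / 16.3 = 0.6933
Noncentrality parameter: δ = d·√(n/2) = 0.6933 × √(31/2) = 2.7293
Critical value for a two-sided test at α = 0.02: z_{α/2} = 2.326.
Power = Φ(δ − 2.326) + Φ(−δ − 2.326) = Φ(0.403) + Φ(-5.056) = 0.6565 + 0.0000 = 0.6565.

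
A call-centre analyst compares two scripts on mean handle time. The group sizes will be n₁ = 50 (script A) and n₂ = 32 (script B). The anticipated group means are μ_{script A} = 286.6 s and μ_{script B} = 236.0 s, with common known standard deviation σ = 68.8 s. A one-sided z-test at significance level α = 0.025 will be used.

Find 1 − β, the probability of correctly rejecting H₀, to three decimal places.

Standardized effect: d = |μ_{script A} − μ_{script B}| / σ = |286.6 − 236.0| / 68.8 = 0.7355
Noncentrality parameter: λ = d / √(1/n₁ + 1/n₂) = 0.7355 / √(1/50 + 1/32) = 3.2487
Critical value for a one-sided test at α = 0.025: z_α = 1.960.
Power = P(Z > 1.960 − λ) = Φ(1.289) = 0.9013.

Power ≈ 0.901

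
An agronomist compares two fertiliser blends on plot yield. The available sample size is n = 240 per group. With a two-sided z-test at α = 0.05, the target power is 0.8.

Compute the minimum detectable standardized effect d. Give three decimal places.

Required noncentrality: δ = z_{0.025} + z_{0.20} = 1.960 + 0.842 = 2.802.
(Lower-tail contribution to power is negligible for δ > 0.)
δ = d·√(n/2) ⇒ d = δ/√(n/2) = 2.802/√(240/2) = 0.2557.

d ≈ 0.256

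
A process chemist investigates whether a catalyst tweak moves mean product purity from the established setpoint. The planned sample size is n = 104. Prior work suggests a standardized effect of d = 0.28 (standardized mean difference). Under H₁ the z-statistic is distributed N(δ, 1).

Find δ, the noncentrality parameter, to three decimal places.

The noncentrality parameter scales effect size by the design's sample-size factor: δ = d·√n = 0.28 × √104 = 2.8555

δ ≈ 2.855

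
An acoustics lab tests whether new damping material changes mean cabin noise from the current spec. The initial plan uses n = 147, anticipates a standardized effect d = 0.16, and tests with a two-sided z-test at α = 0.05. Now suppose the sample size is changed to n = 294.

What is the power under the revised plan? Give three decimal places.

Power ≈ 0.783

With n = 294: δ = d·√n = 0.16 × √294 = 2.7434. Critical value z_{0.025} = 1.960.
Revised power = Φ(δ − 1.960) + Φ(−δ − 1.960) = Φ(0.783) + Φ(-4.703) = 0.7833 + 0.0000 = 0.7833.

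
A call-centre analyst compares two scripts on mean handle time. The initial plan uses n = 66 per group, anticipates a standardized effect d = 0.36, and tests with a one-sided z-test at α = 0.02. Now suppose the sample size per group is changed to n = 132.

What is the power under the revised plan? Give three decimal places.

With n = 132 per group: δ = d·√(n/2) = 0.36 × √(132/2) = 2.9247. Critical value z_{0.02} = 2.054.
Revised power = P(Z > 2.054 − δ) = Φ(0.871) = 0.8081.

Power ≈ 0.808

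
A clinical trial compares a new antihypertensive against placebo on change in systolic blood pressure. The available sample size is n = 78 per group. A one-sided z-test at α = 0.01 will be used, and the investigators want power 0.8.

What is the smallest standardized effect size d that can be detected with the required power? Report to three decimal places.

d ≈ 0.507

Need Φ(δ − 2.326) = 0.8, so δ = 2.326 + 0.842 = 3.168.
δ = d·√(n/2) ⇒ d = δ/√(n/2) = 3.168/√(78/2) = 0.5073.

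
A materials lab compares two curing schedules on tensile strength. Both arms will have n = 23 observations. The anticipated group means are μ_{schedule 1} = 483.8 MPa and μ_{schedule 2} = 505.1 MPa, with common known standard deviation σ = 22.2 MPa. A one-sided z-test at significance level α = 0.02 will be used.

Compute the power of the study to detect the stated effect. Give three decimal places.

Standardized effect: d = |μ_{schedule 1} − μ_{schedule 2}| / σ = |483.8 − 505.1| / 22.2 = 0.9595
Noncentrality parameter: δ = d·√(n/2) = 0.9595 × √(23/2) = 3.2537
One-sided α = 0.02 → critical value z_{0.02} = 2.054.
Power = Φ(δ − 2.054) = Φ(1.200) = 0.8849.

Power ≈ 0.885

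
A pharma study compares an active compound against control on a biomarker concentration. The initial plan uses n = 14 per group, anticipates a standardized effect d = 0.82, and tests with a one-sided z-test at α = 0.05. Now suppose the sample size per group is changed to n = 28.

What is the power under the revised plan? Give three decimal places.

Power ≈ 0.923

With n = 28 per group: δ = d·√(n/2) = 0.82 × √(28/2) = 3.0682. Critical value z_{0.05} = 1.645.
Revised power = Φ(δ − 1.645) = Φ(1.423) = 0.9227.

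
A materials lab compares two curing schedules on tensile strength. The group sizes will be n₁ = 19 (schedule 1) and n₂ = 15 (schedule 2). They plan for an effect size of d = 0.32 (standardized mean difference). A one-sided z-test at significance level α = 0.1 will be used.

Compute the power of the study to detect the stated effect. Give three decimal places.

Noncentrality parameter: λ = d / √(1/n₁ + 1/n₂) = 0.32 / √(1/19 + 1/15) = 0.9265
Critical value for a one-sided test at α = 0.1: z_α = 1.282.
Power = Φ(λ − 1.282) = Φ(-0.355) = 0.3613.

Power ≈ 0.361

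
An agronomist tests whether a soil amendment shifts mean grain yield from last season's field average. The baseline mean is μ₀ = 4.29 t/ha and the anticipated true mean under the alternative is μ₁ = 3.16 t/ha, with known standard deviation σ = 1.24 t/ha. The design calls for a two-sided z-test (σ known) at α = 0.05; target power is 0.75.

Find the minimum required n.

n = 9

Standardized effect: d = |μ₁ − μ₀| / σ = |3.16 − 4.29| / 1.24 = 0.9113
For power 0.75 need Φ(δ − z_{0.025}) = 0.75, so δ = z_{0.025} + z_{0.25} = 1.960 + 0.674 = 2.634.
(The Φ(−δ − z_{α/2}) term is vanishingly small for δ > 0 and is dropped in the standard sample-size formula.)
δ = d·√n ⇒ n = (δ/d)² = (2.634 / 0.9113)² = 8.36.
Rounding up, n = 9.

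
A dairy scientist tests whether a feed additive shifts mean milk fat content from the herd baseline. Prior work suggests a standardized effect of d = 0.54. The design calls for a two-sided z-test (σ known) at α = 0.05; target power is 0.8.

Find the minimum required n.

Set Φ(δ − 1.960) = 0.8; then δ − 1.960 = Φ⁻¹(0.8) = 0.842, giving δ = 2.802.
(Ignoring the negligible lower-tail rejection probability gives the usual closed-form inversion.)
δ = d·√n ⇒ n = (δ/d)² = (2.802 / 0.54)² = 26.92.
Round up to the next whole unit.

n = 27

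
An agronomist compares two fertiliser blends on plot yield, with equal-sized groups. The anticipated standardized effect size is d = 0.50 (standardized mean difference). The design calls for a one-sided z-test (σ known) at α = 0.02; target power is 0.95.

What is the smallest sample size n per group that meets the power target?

Set Φ(δ − 2.054) = 0.95; then δ − 2.054 = Φ⁻¹(0.95) = 1.645, giving δ = 3.699.
δ = d·√(n/2) ⇒ n = 2(δ/d)² = 2 × (3.699 / 0.50)² = 109.44.
Rounding up, n = 110 per group.

n = 110 per group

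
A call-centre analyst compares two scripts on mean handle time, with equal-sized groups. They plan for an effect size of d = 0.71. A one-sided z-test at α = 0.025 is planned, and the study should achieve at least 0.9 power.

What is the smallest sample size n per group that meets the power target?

n = 42 per group

For power 0.9 need Φ(δ − z_{0.025}) = 0.9, so δ = z_{0.025} + z_{0.10} = 1.960 + 1.282 = 3.242.
δ = d·√(n/2) ⇒ n = 2(δ/d)² = 2 × (3.242 / 0.71)² = 41.69.
Rounding up, n = 42 per group.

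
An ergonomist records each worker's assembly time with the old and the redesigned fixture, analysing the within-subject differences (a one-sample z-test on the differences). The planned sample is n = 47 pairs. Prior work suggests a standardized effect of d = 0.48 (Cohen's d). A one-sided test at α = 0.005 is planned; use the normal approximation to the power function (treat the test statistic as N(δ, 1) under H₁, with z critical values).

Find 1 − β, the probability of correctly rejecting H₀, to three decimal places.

Power ≈ 0.763

Noncentrality parameter: δ = d·√n = 0.48 × √47 = 3.2907
One-sided α = 0.005 → critical value z_{0.005} = 2.576.
Power = P(Z > 2.576 − δ) = Φ(0.715) = 0.7627.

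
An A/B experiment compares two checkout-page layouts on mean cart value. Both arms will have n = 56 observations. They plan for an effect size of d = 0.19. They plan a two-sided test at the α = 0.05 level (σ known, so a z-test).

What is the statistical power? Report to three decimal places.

Noncentrality parameter: δ = d·√(n/2) = 0.19 × √(56/2) = 1.0054
Two-sided α = 0.05 → critical value z_{0.025} = 1.960.
Power = Φ(δ − 1.960) + Φ(−δ − 1.960) = Φ(-0.955) + Φ(-2.965) = 0.1699 + 0.0015 = 0.1714.

Power ≈ 0.171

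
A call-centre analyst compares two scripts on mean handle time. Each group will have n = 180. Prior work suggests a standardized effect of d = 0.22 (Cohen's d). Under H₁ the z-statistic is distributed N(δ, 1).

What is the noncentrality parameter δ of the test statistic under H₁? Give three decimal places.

δ = d·√(n/2) = 0.22 × √(180/2) = 2.0871

δ ≈ 2.087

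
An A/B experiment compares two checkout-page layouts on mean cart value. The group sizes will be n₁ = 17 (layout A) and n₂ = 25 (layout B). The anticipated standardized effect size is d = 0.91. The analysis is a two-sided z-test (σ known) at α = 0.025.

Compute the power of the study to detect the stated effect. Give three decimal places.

Power ≈ 0.743

Noncentrality parameter: δ = d / √(1/n₁ + 1/n₂) = 0.91 / √(1/17 + 1/25) = 2.8948
Two-sided α = 0.025 → critical value z_{0.0125} = 2.241.
Power = Φ(δ − 2.241) + Φ(−δ − 2.241) = Φ(0.653) + Φ(-5.136) = 0.7432 + 0.0000 = 0.7432.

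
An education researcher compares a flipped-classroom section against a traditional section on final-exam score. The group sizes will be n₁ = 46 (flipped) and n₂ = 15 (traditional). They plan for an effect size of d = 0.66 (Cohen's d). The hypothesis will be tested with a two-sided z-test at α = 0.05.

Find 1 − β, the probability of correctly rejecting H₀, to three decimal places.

Power ≈ 0.602

Noncentrality parameter: δ = d / √(1/n₁ + 1/n₂) = 0.66 / √(1/46 + 1/15) = 2.2197
Critical value for a two-sided test at α = 0.05: z_{α/2} = 1.960.
Power = Φ(δ − 1.960) + Φ(−δ − 1.960) = Φ(0.260) + Φ(-4.180) = 0.6025 + 0.0000 = 0.6025.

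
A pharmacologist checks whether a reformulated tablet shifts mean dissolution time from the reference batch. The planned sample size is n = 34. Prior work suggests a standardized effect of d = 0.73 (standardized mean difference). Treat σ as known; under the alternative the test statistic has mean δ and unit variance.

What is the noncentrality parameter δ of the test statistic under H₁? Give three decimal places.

δ = d·√n = 0.73 × √34 = 4.2566

δ ≈ 4.257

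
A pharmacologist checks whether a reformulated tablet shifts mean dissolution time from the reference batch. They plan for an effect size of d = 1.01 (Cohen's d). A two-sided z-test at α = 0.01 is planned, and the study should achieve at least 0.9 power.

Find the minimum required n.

n = 15

Set Φ(δ − 2.576) = 0.9; then δ − 2.576 = Φ⁻¹(0.9) = 1.282, giving δ = 3.857.
(Ignoring the negligible lower-tail rejection probability gives the usual closed-form inversion.)
δ = d·√n ⇒ n = (δ/d)² = (3.857 / 1.01)² = 14.59.
Round up to the next whole unit.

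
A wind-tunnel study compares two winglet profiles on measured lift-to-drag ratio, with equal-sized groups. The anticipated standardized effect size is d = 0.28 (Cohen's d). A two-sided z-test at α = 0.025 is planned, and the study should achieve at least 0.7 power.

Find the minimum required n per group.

For power 0.7 need Φ(δ − z_{0.0125}) = 0.7, so δ = z_{0.0125} + z_{0.30} = 2.241 + 0.524 = 2.766.
(The Φ(−δ − z_{α/2}) term is vanishingly small for δ > 0 and is dropped in the standard sample-size formula.)
δ = d·√(n/2) ⇒ n = 2(δ/d)² = 2 × (2.766 / 0.28)² = 195.14.
Rounding up, n = 196 per group.

n = 196 per group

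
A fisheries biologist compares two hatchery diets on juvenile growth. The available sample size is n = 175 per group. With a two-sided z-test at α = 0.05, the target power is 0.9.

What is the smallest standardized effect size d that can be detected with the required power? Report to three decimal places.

d ≈ 0.347

Need Φ(δ − 1.960) = 0.9, so δ = 1.960 + 1.282 = 3.242.
(Lower-tail contribution to power is negligible for δ > 0.)
δ = d·√(n/2) ⇒ d = δ/√(n/2) = 3.242/√(175/2) = 0.3465.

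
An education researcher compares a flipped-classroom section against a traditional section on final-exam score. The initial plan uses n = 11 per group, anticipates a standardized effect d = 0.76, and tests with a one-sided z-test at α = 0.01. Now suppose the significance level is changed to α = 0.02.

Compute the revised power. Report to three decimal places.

δ = d·√(n/2) = 0.76 × √(11/2) = 1.7824 (unchanged). New critical value: z_{0.02} = 2.054.
Revised power = P(Z > 2.054 − δ) = Φ(-0.271) = 0.3930.

Power ≈ 0.393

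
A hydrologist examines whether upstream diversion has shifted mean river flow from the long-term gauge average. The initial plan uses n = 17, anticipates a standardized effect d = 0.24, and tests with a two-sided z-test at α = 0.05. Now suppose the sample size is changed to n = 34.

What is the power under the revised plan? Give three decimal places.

Power ≈ 0.288

With n = 34: δ = d·√n = 0.24 × √34 = 1.3994. Critical value z_{0.025} = 1.960.
Revised power = Φ(δ − 1.960) + Φ(−δ − 1.960) = Φ(-0.561) + Φ(-3.359) = 0.2876 + 0.0004 = 0.2879.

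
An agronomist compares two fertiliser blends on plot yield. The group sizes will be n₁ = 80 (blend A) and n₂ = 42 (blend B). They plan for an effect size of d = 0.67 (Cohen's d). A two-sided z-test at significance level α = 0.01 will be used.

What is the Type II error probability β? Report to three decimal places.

β ≈ 0.174

Noncentrality parameter: δ = d / √(1/n₁ + 1/n₂) = 0.67 / √(1/80 + 1/42) = 3.5161
Two-sided α = 0.01 → critical value z_{0.005} = 2.576.
Power = Φ(δ − 2.576) + Φ(−δ − 2.576) = Φ(0.940) + Φ(-6.092) = 0.8265 + 0.0000 = 0.8265.
Type II error: β = 1 − power = 1 − 0.8265 = 0.1735.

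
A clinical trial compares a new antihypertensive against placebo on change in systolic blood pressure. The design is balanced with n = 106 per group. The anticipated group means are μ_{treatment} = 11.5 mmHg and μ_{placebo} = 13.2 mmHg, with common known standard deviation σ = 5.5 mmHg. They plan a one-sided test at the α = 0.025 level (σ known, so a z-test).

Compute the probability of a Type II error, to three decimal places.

Standardized effect: d = |μ_{treatment} − μ_{placebo}| / σ = |11.5 − 13.2| / 5.5 = 0.3091
Noncentrality parameter: δ = d·√(n/2) = 0.3091 × √(106/2) = 2.2502
One-sided α = 0.025 → critical value z_{0.025} = 1.960.
Power = Φ(δ − 1.960) = Φ(0.290) = 0.6142.
Type II error: β = 1 − power = 1 − 0.6142 = 0.3858.

β ≈ 0.386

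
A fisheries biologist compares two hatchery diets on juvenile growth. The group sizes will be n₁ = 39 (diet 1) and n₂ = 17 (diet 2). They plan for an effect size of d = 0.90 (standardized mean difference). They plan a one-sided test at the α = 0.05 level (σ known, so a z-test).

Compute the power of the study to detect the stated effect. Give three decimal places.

Noncentrality parameter: δ = d / √(1/n₁ + 1/n₂) = 0.90 / √(1/39 + 1/17) = 3.0967
Critical value for a one-sided test at α = 0.05: z_α = 1.645.
Power = Φ(δ − 1.645) = Φ(1.452) = 0.9267.

Power ≈ 0.927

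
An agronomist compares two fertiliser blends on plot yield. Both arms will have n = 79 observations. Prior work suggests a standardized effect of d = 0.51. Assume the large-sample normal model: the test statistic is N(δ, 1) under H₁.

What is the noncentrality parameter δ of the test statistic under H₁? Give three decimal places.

The noncentrality parameter scales effect size by the design's sample-size factor: δ = d·√(n/2) = 0.51 × √(79/2) = 3.2053

δ ≈ 3.205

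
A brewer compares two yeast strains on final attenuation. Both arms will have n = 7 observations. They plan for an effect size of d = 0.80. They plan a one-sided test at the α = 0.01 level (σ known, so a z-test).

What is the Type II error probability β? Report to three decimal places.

Noncentrality parameter: δ = d·√(n/2) = 0.80 × √(7/2) = 1.4967
Critical value for a one-sided test at α = 0.01: z_α = 2.326.
Power = P(Z > 2.326 − δ) = Φ(-0.830) = 0.2034.
Type II error: β = 1 − power = 1 − 0.2034 = 0.7966.

β ≈ 0.797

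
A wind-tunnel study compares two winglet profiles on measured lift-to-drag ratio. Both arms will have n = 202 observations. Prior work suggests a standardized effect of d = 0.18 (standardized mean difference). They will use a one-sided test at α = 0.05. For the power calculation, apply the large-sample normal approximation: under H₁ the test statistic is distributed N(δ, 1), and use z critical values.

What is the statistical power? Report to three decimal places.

Noncentrality parameter: δ = d·√(n/2) = 0.18 × √(202/2) = 1.8090
One-sided α = 0.05 → critical value z_{0.05} = 1.645.
Power = Φ(δ − 1.645) = Φ(0.164) = 0.5652.

Power ≈ 0.565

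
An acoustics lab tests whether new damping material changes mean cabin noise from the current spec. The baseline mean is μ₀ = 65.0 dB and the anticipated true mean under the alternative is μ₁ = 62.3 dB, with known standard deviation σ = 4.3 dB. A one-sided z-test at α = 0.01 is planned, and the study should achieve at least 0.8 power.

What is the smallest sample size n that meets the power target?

Standardized effect: d = |μ₁ − μ₀| / σ = |62.3 − 65.0| / 4.3 = 0.6279
Set Φ(δ − 2.326) = 0.8; then δ − 2.326 = Φ⁻¹(0.8) = 0.842, giving δ = 3.168.
δ = d·√n ⇒ n = (δ/d)² = (3.168 / 0.6279)² = 25.45.
Rounding up, n = 26.

n = 26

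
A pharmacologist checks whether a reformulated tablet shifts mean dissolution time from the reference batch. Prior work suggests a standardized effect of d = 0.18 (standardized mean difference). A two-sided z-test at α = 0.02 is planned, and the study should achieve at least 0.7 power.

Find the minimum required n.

n = 251

Set Φ(δ − 2.326) = 0.7; then δ − 2.326 = Φ⁻¹(0.7) = 0.524, giving δ = 2.851.
(For δ > 0 the lower-tail rejection region contributes negligibly to power, so the one-term inversion is standard.)
δ = d·√n ⇒ n = (δ/d)² = (2.851 / 0.18)² = 250.83.
Rounding up, n = 251.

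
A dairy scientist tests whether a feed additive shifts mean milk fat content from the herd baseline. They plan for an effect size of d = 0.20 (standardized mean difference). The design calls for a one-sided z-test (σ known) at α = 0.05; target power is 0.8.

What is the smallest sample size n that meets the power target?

For power 0.8 need Φ(δ − z_{0.05}) = 0.8, so δ = z_{0.05} + z_{0.20} = 1.645 + 0.842 = 2.486.
δ = d·√n ⇒ n = (δ/d)² = (2.486 / 0.20)² = 154.56.
Rounding up, n = 155.

n = 155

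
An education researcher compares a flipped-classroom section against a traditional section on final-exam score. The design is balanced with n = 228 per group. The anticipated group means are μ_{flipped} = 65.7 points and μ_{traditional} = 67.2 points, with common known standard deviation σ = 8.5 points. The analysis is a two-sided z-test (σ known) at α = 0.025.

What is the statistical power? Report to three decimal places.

Power ≈ 0.360

Standardized effect: d = |μ_{flipped} − μ_{traditional}| / σ = |65.7 − 67.2| / 8.5 = 0.1765
Noncentrality parameter: δ = d·√(n/2) = 0.1765 × √(228/2) = 1.8842
Critical value for a two-sided test at α = 0.025: z_{α/2} = 2.241.
Power = Φ(δ − 2.241) + Φ(−δ − 2.241) = Φ(-0.357) + Φ(-4.126) = 0.3605 + 0.0000 = 0.3605.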